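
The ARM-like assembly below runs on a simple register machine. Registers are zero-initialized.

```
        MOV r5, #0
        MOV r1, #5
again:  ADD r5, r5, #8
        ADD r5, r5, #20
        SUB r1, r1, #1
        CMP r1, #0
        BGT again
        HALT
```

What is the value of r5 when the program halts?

140

r5=0
r1=5
r5=0+8=8
r5=8+20=28
r1=5-1=4
CMP r1, #0  (cmp 4,0)
BGT again: taken
r5=28+8=36
r5=36+20=56
r1=4-1=3
CMP r1, #0  (cmp 3,0)
BGT again: taken
r5=56+8=64
r5=64+20=84
r1=3-1=2
CMP r1, #0  (cmp 2,0)
BGT again: taken
r5=84+8=92
r5=92+20=112
r1=2-1=1
CMP r1, #0  (cmp 1,0)
BGT again: taken
r5=112+8=120
r5=120+20=140
r1=1-1=0
CMP r1, #0  (cmp 0,0)
BGT again: not taken
halt.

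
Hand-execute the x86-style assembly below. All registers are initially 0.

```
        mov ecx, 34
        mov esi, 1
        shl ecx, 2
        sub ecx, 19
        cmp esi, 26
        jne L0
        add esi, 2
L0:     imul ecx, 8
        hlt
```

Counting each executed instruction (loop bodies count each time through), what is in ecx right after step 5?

mov ecx, 34 → ecx=34
mov esi, 1 → esi=1
shl ecx, 2 → ecx=34<<2=136
sub ecx, 19 → ecx=136-19=117
cmp esi, 26  (cmp 1,26)
After step 5: ecx = 117.

117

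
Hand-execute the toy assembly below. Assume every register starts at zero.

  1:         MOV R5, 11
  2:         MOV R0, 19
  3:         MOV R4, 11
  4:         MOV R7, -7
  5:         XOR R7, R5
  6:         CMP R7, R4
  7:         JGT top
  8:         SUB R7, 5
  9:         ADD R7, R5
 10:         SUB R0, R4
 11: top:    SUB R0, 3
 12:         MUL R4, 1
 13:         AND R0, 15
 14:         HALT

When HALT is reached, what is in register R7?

-8

R5=11
R0=19
R4=11
R7=-7
R7=(-7)^11=-14
CMP R7, R4  (cmp -14,11)
JGT top: not taken
R7=(-14)-5=-19
R7=(-19)+11=-8
R0=19-11=8
R0=8-3=5
R4=11*1=11
R0=5&15=5
halt.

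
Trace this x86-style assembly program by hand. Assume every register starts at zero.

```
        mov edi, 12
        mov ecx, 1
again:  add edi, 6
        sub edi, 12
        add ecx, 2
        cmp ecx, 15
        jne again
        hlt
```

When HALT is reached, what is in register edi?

mov edi, 12 → edi=12
mov ecx, 1 → ecx=1
add edi, 6 → edi=12+6=18
sub edi, 12 → edi=18-12=6
add ecx, 2 → ecx=1+2=3
cmp ecx, 15  (cmp 3,15)
jne again: taken
add edi, 6 → edi=6+6=12
sub edi, 12 → edi=12-12=0
add ecx, 2 → ecx=3+2=5
cmp ecx, 15  (cmp 5,15)
jne again: taken
add edi, 6 → edi=0+6=6
sub edi, 12 → edi=6-12=-6
add ecx, 2 → ecx=5+2=7
cmp ecx, 15  (cmp 7,15)
jne again: taken
add edi, 6 → edi=(-6)+6=0
sub edi, 12 → edi=0-12=-12
add ecx, 2 → ecx=7+2=9
cmp ecx, 15  (cmp 9,15)
jne again: taken
add edi, 6 → edi=(-12)+6=-6
sub edi, 12 → edi=(-6)-12=-18
add ecx, 2 → ecx=9+2=11
cmp ecx, 15  (cmp 11,15)
jne again: taken
add edi, 6 → edi=(-18)+6=-12
sub edi, 12 → edi=(-12)-12=-24
add ecx, 2 → ecx=11+2=13
cmp ecx, 15  (cmp 13,15)
jne again: taken
add edi, 6 → edi=(-24)+6=-18
sub edi, 12 → edi=(-18)-12=-30
add ecx, 2 → ecx=13+2=15
cmp ecx, 15  (cmp 15,15)
jne again: not taken
halt.

-30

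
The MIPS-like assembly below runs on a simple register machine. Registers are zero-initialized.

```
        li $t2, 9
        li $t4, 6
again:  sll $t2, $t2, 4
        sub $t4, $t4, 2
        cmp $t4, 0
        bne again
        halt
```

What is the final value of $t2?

36864

li $t2, 9 → $t2=9
li $t4, 6 → $t4=6
sll $t2, $t2, 4 → $t2=9<<4=144
sub $t4, $t4, 2 → $t4=6-2=4
cmp $t4, 0  (cmp 4,0)
bne again: taken
sll $t2, $t2, 4 → $t2=144<<4=2304
sub $t4, $t4, 2 → $t4=4-2=2
cmp $t4, 0  (cmp 2,0)
bne again: taken
sll $t2, $t2, 4 → $t2=2304<<4=36864
sub $t4, $t4, 2 → $t4=2-2=0
cmp $t4, 0  (cmp 0,0)
bne again: not taken
halt.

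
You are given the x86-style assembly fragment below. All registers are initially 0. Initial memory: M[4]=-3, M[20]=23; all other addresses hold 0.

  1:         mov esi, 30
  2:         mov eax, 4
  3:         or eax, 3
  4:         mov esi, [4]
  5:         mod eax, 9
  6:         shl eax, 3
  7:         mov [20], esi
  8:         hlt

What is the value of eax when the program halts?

56

mov esi, 30 → esi=30
mov eax, 4 → eax=4
or eax, 3 → eax=4|3=7
mov esi, [4] → esi=M[4]=-3
mod eax, 9 → eax=7%9=7
shl eax, 3 → eax=7<<3=56
mov [20], esi → M[20]=-3
halt.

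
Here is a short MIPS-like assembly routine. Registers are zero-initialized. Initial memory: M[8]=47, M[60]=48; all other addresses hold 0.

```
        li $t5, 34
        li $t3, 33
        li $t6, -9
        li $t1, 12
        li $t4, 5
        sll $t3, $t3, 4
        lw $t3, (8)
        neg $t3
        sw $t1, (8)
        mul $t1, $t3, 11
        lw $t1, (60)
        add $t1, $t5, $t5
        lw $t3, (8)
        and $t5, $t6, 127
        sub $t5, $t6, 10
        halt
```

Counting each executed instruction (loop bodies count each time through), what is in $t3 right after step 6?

528

li $t5, 34 → $t5=34
li $t3, 33 → $t3=33
li $t6, -9 → $t6=-9
li $t1, 12 → $t1=12
li $t4, 5 → $t4=5
sll $t3, $t3, 4 → $t3=33<<4=528
After step 6: $t3 = 528.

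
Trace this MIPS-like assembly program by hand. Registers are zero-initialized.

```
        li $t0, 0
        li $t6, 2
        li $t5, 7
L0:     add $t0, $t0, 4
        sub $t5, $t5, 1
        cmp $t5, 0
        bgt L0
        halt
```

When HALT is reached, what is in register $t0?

$t0=0
$t6=2
$t5=7
$t0=0+4=4
$t5=7-1=6
cmp $t5, 0  (cmp 6,0)
bgt L0: taken
$t0=4+4=8
$t5=6-1=5
cmp $t5, 0  (cmp 5,0)
bgt L0: taken
$t0=8+4=12
$t5=5-1=4
cmp $t5, 0  (cmp 4,0)
bgt L0: taken
$t0=12+4=16
$t5=4-1=3
cmp $t5, 0  (cmp 3,0)
bgt L0: taken
$t0=16+4=20
$t5=3-1=2
cmp $t5, 0  (cmp 2,0)
bgt L0: taken
$t0=20+4=24
$t5=2-1=1
cmp $t5, 0  (cmp 1,0)
bgt L0: taken
$t0=24+4=28
$t5=1-1=0
cmp $t5, 0  (cmp 0,0)
bgt L0: not taken
halt.

28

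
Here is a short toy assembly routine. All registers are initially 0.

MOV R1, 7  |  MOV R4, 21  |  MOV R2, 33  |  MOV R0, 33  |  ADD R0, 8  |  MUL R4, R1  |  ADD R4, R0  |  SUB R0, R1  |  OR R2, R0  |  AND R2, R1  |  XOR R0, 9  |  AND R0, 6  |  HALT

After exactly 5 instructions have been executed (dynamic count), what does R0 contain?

after MOV R1, 7: R1=7
after MOV R4, 21: R4=21
after MOV R2, 33: R2=33
after MOV R0, 33: R0=33
after ADD R0, 8: R0=33+8=41
After step 5: R0 = 41.

41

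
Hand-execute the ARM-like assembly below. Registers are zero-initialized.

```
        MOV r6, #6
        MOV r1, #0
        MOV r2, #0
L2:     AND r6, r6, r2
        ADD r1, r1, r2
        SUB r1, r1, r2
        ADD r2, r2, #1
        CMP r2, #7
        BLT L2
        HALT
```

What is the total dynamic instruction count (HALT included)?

r6=6
r1=0
r2=0
r6=6&0=0
r1=0+0=0
r1=0-0=0
r2=0+1=1
CMP r2, #7  (cmp 1,7)
BLT L2: taken
r6=0&1=0
r1=0+1=1
r1=1-1=0
r2=1+1=2
CMP r2, #7  (cmp 2,7)
BLT L2: taken
r6=0&2=0
r1=0+2=2
r1=2-2=0
r2=2+1=3
CMP r2, #7  (cmp 3,7)
BLT L2: taken
r6=0&3=0
r1=0+3=3
r1=3-3=0
r2=3+1=4
CMP r2, #7  (cmp 4,7)
BLT L2: taken
r6=0&4=0
r1=0+4=4
r1=4-4=0
r2=4+1=5
CMP r2, #7  (cmp 5,7)
BLT L2: taken
r6=0&5=0
r1=0+5=5
r1=5-5=0
r2=5+1=6
CMP r2, #7  (cmp 6,7)
BLT L2: taken
r6=0&6=0
r1=0+6=6
r1=6-6=0
r2=6+1=7
CMP r2, #7  (cmp 7,7)
BLT L2: not taken
halt.
Total executed instructions: 46.

46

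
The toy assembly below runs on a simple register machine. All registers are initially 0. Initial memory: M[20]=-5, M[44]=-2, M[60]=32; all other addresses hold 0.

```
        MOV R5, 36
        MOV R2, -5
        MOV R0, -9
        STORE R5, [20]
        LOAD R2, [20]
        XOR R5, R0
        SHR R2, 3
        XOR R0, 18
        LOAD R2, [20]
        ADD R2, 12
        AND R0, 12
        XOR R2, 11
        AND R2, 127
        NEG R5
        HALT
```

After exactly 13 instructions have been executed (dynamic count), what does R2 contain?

MOV R5, 36 → R5=36
MOV R2, -5 → R2=-5
MOV R0, -9 → R0=-9
STORE R5, [20] → M[20]=36
LOAD R2, [20] → R2=M[20]=36
XOR R5, R0 → R5=36^(-9)=-45
SHR R2, 3 → R2=36>>3=4
XOR R0, 18 → R0=(-9)^18=-27
LOAD R2, [20] → R2=M[20]=36
ADD R2, 12 → R2=36+12=48
AND R0, 12 → R0=(-27)&12=4
XOR R2, 11 → R2=48^11=59
AND R2, 127 → R2=59&127=59
After step 13: R2 = 59.

59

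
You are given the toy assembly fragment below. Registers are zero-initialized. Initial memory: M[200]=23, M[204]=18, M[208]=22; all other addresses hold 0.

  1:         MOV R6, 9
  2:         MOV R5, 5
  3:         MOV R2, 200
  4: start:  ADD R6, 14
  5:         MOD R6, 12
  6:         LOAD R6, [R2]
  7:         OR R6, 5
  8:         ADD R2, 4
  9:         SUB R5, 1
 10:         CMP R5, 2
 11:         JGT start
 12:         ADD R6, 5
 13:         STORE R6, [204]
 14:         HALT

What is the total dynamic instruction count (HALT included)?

30

R6=9
R5=5
R2=200
R6=9+14=23
R6=23%12=11
R6=M[200]=23
R6=23|5=23
R2=200+4=204
R5=5-1=4
CMP R5, 2  (cmp 4,2)
JGT start: taken
R6=23+14=37
R6=37%12=1
R6=M[204]=18
R6=18|5=23
R2=204+4=208
R5=4-1=3
CMP R5, 2  (cmp 3,2)
JGT start: taken
R6=23+14=37
R6=37%12=1
R6=M[208]=22
R6=22|5=23
R2=208+4=212
R5=3-1=2
CMP R5, 2  (cmp 2,2)
JGT start: not taken
R6=23+5=28
STORE R6, [204] → M[204]=28
halt.
Total executed instructions: 30.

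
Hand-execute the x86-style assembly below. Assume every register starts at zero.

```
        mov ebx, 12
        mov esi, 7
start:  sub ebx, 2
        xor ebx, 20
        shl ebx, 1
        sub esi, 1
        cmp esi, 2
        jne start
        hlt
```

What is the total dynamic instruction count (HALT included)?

mov ebx, 12 → ebx=12
mov esi, 7 → esi=7
sub ebx, 2 → ebx=12-2=10
xor ebx, 20 → ebx=10^20=30
shl ebx, 1 → ebx=30<<1=60
sub esi, 1 → esi=7-1=6
cmp esi, 2  (cmp 6,2)
jne start: taken
sub ebx, 2 → ebx=60-2=58
xor ebx, 20 → ebx=58^20=46
shl ebx, 1 → ebx=46<<1=92
sub esi, 1 → esi=6-1=5
cmp esi, 2  (cmp 5,2)
jne start: taken
sub ebx, 2 → ebx=92-2=90
xor ebx, 20 → ebx=90^20=78
shl ebx, 1 → ebx=78<<1=156
sub esi, 1 → esi=5-1=4
cmp esi, 2  (cmp 4,2)
jne start: taken
sub ebx, 2 → ebx=156-2=154
xor ebx, 20 → ebx=154^20=142
shl ebx, 1 → ebx=142<<1=284
sub esi, 1 → esi=4-1=3
cmp esi, 2  (cmp 3,2)
jne start: taken
sub ebx, 2 → ebx=284-2=282
xor ebx, 20 → ebx=282^20=270
shl ebx, 1 → ebx=270<<1=540
sub esi, 1 → esi=3-1=2
cmp esi, 2  (cmp 2,2)
jne start: not taken
halt.
Total executed instructions: 33.

33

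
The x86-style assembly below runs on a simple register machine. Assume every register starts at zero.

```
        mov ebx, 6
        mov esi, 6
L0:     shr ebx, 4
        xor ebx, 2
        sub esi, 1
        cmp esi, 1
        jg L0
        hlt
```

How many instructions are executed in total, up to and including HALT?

ebx=6
esi=6
ebx=6>>4=0
ebx=0^2=2
esi=6-1=5
cmp esi, 1  (cmp 5,1)
jg L0: taken
ebx=2>>4=0
ebx=0^2=2
esi=5-1=4
cmp esi, 1  (cmp 4,1)
jg L0: taken
ebx=2>>4=0
ebx=0^2=2
esi=4-1=3
cmp esi, 1  (cmp 3,1)
jg L0: taken
ebx=2>>4=0
ebx=0^2=2
esi=3-1=2
cmp esi, 1  (cmp 2,1)
jg L0: taken
ebx=2>>4=0
ebx=0^2=2
esi=2-1=1
cmp esi, 1  (cmp 1,1)
jg L0: not taken
halt.
Total executed instructions: 28.

28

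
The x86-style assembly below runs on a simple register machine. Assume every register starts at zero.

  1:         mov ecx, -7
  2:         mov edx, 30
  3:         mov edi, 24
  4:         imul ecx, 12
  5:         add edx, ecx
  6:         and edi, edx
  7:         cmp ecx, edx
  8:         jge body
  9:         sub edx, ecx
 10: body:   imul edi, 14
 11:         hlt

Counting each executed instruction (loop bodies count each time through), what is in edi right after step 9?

after mov ecx, -7: ecx=-7
after mov edx, 30: edx=30
after mov edi, 24: edi=24
after imul ecx, 12: ecx=(-7)*12=-84
after add edx, ecx: edx=30+(-84)=-54
after and edi, edx: edi=24&(-54)=8
cmp ecx, edx  (cmp -84,-54)
jge body: not taken
after sub edx, ecx: edx=(-54)-(-84)=30
After step 9: edi = 8.

8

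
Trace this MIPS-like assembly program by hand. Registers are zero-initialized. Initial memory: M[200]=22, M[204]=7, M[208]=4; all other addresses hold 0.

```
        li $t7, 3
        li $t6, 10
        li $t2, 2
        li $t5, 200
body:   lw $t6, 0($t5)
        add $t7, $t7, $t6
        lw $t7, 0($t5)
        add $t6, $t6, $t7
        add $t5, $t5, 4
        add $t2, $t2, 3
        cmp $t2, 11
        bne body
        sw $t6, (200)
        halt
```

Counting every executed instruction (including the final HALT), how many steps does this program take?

$t7=3
$t6=10
$t2=2
$t5=200
$t6=M[200]=22
$t7=3+22=25
$t7=M[200]=22
$t6=22+22=44
$t5=200+4=204
$t2=2+3=5
cmp $t2, 11  (cmp 5,11)
bne body: taken
$t6=M[204]=7
$t7=22+7=29
$t7=M[204]=7
$t6=7+7=14
$t5=204+4=208
$t2=5+3=8
cmp $t2, 11  (cmp 8,11)
bne body: taken
$t6=M[208]=4
$t7=7+4=11
$t7=M[208]=4
$t6=4+4=8
$t5=208+4=212
$t2=8+3=11
cmp $t2, 11  (cmp 11,11)
bne body: not taken
sw $t6, (200) → M[200]=8
halt.
Total executed instructions: 30.

30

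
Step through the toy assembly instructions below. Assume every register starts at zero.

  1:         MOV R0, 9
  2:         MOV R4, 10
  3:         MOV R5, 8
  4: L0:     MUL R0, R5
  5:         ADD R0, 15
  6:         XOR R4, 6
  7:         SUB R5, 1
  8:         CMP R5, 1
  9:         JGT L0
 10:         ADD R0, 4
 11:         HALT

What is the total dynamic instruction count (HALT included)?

47

after MOV R0, 9: R0=9
after MOV R4, 10: R4=10
after MOV R5, 8: R5=8
after MUL R0, R5: R0=9*8=72
after ADD R0, 15: R0=72+15=87
after XOR R4, 6: R4=10^6=12
after SUB R5, 1: R5=8-1=7
CMP R5, 1  (cmp 7,1)
JGT L0: taken
after MUL R0, R5: R0=87*7=609
after ADD R0, 15: R0=609+15=624
after XOR R4, 6: R4=12^6=10
after SUB R5, 1: R5=7-1=6
CMP R5, 1  (cmp 6,1)
JGT L0: taken
after MUL R0, R5: R0=624*6=3744
after ADD R0, 15: R0=3744+15=3759
after XOR R4, 6: R4=10^6=12
after SUB R5, 1: R5=6-1=5
CMP R5, 1  (cmp 5,1)
JGT L0: taken
after MUL R0, R5: R0=3759*5=18795
after ADD R0, 15: R0=18795+15=18810
after XOR R4, 6: R4=12^6=10
after SUB R5, 1: R5=5-1=4
CMP R5, 1  (cmp 4,1)
JGT L0: taken
after MUL R0, R5: R0=18810*4=75240
after ADD R0, 15: R0=75240+15=75255
after XOR R4, 6: R4=10^6=12
after SUB R5, 1: R5=4-1=3
CMP R5, 1  (cmp 3,1)
JGT L0: taken
after MUL R0, R5: R0=75255*3=225765
after ADD R0, 15: R0=225765+15=225780
after XOR R4, 6: R4=12^6=10
after SUB R5, 1: R5=3-1=2
CMP R5, 1  (cmp 2,1)
JGT L0: taken
after MUL R0, R5: R0=225780*2=451560
after ADD R0, 15: R0=451560+15=451575
after XOR R4, 6: R4=10^6=12
after SUB R5, 1: R5=2-1=1
CMP R5, 1  (cmp 1,1)
JGT L0: not taken
after ADD R0, 4: R0=451575+4=451579
halt.
Total executed instructions: 47.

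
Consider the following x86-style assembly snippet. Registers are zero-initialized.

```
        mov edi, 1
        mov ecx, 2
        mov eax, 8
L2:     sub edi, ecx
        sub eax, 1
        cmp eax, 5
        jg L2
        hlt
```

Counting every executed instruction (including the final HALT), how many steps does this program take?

16

mov edi, 1 → edi=1
mov ecx, 2 → ecx=2
mov eax, 8 → eax=8
sub edi, ecx → edi=1-2=-1
sub eax, 1 → eax=8-1=7
cmp eax, 5  (cmp 7,5)
jg L2: taken
sub edi, ecx → edi=(-1)-2=-3
sub eax, 1 → eax=7-1=6
cmp eax, 5  (cmp 6,5)
jg L2: taken
sub edi, ecx → edi=(-3)-2=-5
sub eax, 1 → eax=6-1=5
cmp eax, 5  (cmp 5,5)
jg L2: not taken
halt.
Total executed instructions: 16.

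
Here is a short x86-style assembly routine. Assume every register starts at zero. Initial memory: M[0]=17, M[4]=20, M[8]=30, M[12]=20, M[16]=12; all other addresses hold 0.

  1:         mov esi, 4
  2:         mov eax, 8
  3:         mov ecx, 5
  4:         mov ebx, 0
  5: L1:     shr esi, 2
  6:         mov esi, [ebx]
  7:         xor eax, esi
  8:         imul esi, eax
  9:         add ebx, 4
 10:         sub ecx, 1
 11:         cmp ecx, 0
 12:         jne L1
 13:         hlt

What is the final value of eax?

mov esi, 4 → esi=4
mov eax, 8 → eax=8
mov ecx, 5 → ecx=5
mov ebx, 0 → ebx=0
shr esi, 2 → esi=4>>2=1
mov esi, [ebx] → esi=M[0]=17
xor eax, esi → eax=8^17=25
imul esi, eax → esi=17*25=425
add ebx, 4 → ebx=0+4=4
sub ecx, 1 → ecx=5-1=4
cmp ecx, 0  (cmp 4,0)
jne L1: taken
shr esi, 2 → esi=425>>2=106
mov esi, [ebx] → esi=M[4]=20
xor eax, esi → eax=25^20=13
imul esi, eax → esi=20*13=260
add ebx, 4 → ebx=4+4=8
sub ecx, 1 → ecx=4-1=3
cmp ecx, 0  (cmp 3,0)
jne L1: taken
shr esi, 2 → esi=260>>2=65
mov esi, [ebx] → esi=M[8]=30
xor eax, esi → eax=13^30=19
imul esi, eax → esi=30*19=570
add ebx, 4 → ebx=8+4=12
sub ecx, 1 → ecx=3-1=2
cmp ecx, 0  (cmp 2,0)
jne L1: taken
shr esi, 2 → esi=570>>2=142
mov esi, [ebx] → esi=M[12]=20
xor eax, esi → eax=19^20=7
imul esi, eax → esi=20*7=140
add ebx, 4 → ebx=12+4=16
sub ecx, 1 → ecx=2-1=1
cmp ecx, 0  (cmp 1,0)
jne L1: taken
shr esi, 2 → esi=140>>2=35
mov esi, [ebx] → esi=M[16]=12
xor eax, esi → eax=7^12=11
imul esi, eax → esi=12*11=132
add ebx, 4 → ebx=16+4=20
sub ecx, 1 → ecx=1-1=0
cmp ecx, 0  (cmp 0,0)
jne L1: not taken
halt.

11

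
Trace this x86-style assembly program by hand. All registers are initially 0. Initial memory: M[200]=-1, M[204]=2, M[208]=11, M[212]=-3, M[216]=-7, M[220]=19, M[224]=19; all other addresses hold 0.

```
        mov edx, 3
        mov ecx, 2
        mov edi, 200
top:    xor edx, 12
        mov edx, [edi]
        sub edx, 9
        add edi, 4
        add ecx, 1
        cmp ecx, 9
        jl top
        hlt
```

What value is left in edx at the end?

10

edx=3
ecx=2
edi=200
edx=3^12=15
edx=M[200]=-1
edx=(-1)-9=-10
edi=200+4=204
ecx=2+1=3
cmp ecx, 9  (cmp 3,9)
jl top: taken
edx=(-10)^12=-6
edx=M[204]=2
edx=2-9=-7
edi=204+4=208
ecx=3+1=4
cmp ecx, 9  (cmp 4,9)
jl top: taken
edx=(-7)^12=-11
edx=M[208]=11
edx=11-9=2
edi=208+4=212
ecx=4+1=5
cmp ecx, 9  (cmp 5,9)
jl top: taken
edx=2^12=14
edx=M[212]=-3
edx=(-3)-9=-12
edi=212+4=216
ecx=5+1=6
cmp ecx, 9  (cmp 6,9)
jl top: taken
edx=(-12)^12=-8
edx=M[216]=-7
edx=(-7)-9=-16
edi=216+4=220
ecx=6+1=7
cmp ecx, 9  (cmp 7,9)
jl top: taken
edx=(-16)^12=-4
edx=M[220]=19
edx=19-9=10
edi=220+4=224
ecx=7+1=8
cmp ecx, 9  (cmp 8,9)
jl top: taken
edx=10^12=6
edx=M[224]=19
edx=19-9=10
edi=224+4=228
ecx=8+1=9
cmp ecx, 9  (cmp 9,9)
jl top: not taken
halt.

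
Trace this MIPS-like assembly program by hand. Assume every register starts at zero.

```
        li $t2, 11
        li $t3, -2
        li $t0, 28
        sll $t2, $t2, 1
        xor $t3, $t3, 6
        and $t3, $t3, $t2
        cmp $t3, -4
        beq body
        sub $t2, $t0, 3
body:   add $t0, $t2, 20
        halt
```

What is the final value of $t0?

li $t2, 11 → $t2=11
li $t3, -2 → $t3=-2
li $t0, 28 → $t0=28
sll $t2, $t2, 1 → $t2=11<<1=22
xor $t3, $t3, 6 → $t3=(-2)^6=-8
and $t3, $t3, $t2 → $t3=(-8)&22=16
cmp $t3, -4  (cmp 16,-4)
beq body: not taken
sub $t2, $t0, 3 → $t2=28-3=25
add $t0, $t2, 20 → $t0=25+20=45
halt.

45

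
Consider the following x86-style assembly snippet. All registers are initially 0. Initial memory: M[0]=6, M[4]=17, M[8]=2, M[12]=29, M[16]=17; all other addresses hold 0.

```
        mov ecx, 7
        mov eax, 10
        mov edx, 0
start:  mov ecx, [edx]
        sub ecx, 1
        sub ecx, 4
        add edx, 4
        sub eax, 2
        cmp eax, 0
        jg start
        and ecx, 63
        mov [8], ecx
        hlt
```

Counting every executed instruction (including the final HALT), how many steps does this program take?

ecx=7
eax=10
edx=0
ecx=M[0]=6
ecx=6-1=5
ecx=5-4=1
edx=0+4=4
eax=10-2=8
cmp eax, 0  (cmp 8,0)
jg start: taken
ecx=M[4]=17
ecx=17-1=16
ecx=16-4=12
edx=4+4=8
eax=8-2=6
cmp eax, 0  (cmp 6,0)
jg start: taken
ecx=M[8]=2
ecx=2-1=1
ecx=1-4=-3
edx=8+4=12
eax=6-2=4
cmp eax, 0  (cmp 4,0)
jg start: taken
ecx=M[12]=29
ecx=29-1=28
ecx=28-4=24
edx=12+4=16
eax=4-2=2
cmp eax, 0  (cmp 2,0)
jg start: taken
ecx=M[16]=17
ecx=17-1=16
ecx=16-4=12
edx=16+4=20
eax=2-2=0
cmp eax, 0  (cmp 0,0)
jg start: not taken
ecx=12&63=12
mov [8], ecx → M[8]=12
halt.
Total executed instructions: 41.

41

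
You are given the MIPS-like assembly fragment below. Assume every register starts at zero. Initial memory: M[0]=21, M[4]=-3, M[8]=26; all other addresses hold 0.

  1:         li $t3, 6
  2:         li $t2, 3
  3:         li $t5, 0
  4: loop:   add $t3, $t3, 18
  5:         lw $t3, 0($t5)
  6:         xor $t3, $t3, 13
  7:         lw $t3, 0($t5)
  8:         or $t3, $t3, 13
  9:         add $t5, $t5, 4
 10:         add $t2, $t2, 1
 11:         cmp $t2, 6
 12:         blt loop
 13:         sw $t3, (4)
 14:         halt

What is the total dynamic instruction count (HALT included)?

$t3=6
$t2=3
$t5=0
$t3=6+18=24
$t3=M[0]=21
$t3=21^13=24
$t3=M[0]=21
$t3=21|13=29
$t5=0+4=4
$t2=3+1=4
cmp $t2, 6  (cmp 4,6)
blt loop: taken
$t3=29+18=47
$t3=M[4]=-3
$t3=(-3)^13=-16
$t3=M[4]=-3
$t3=(-3)|13=-3
$t5=4+4=8
$t2=4+1=5
cmp $t2, 6  (cmp 5,6)
blt loop: taken
$t3=(-3)+18=15
$t3=M[8]=26
$t3=26^13=23
$t3=M[8]=26
$t3=26|13=31
$t5=8+4=12
$t2=5+1=6
cmp $t2, 6  (cmp 6,6)
blt loop: not taken
sw $t3, (4) → M[4]=31
halt.
Total executed instructions: 32.

32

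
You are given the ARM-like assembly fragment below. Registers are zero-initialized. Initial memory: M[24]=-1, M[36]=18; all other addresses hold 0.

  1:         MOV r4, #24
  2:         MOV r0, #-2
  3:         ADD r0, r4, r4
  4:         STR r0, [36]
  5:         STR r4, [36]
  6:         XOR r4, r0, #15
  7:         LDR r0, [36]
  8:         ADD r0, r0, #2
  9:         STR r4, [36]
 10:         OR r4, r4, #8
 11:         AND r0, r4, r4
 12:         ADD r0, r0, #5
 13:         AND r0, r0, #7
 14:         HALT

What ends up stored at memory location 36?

63

after MOV r4, #24: r4=24
after MOV r0, #-2: r0=-2
after ADD r0, r4, r4: r0=24+24=48
STR r0, [36] → M[36]=48
STR r4, [36] → M[36]=24
after XOR r4, r0, #15: r4=48^15=63
after LDR r0, [36]: r0=M[36]=24
after ADD r0, r0, #2: r0=24+2=26
STR r4, [36] → M[36]=63
after OR r4, r4, #8: r4=63|8=63
after AND r0, r4, r4: r0=63&63=63
after ADD r0, r0, #5: r0=63+5=68
after AND r0, r0, #7: r0=68&7=4
halt.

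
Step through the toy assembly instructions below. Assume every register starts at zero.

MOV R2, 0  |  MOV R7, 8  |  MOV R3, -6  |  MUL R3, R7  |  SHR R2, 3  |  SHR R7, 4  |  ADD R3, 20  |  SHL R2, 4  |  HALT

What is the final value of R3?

-28

MOV R2, 0 → R2=0
MOV R7, 8 → R7=8
MOV R3, -6 → R3=-6
MUL R3, R7 → R3=(-6)*8=-48
SHR R2, 3 → R2=0>>3=0
SHR R7, 4 → R7=8>>4=0
ADD R3, 20 → R3=(-48)+20=-28
SHL R2, 4 → R2=0<<4=0
halt.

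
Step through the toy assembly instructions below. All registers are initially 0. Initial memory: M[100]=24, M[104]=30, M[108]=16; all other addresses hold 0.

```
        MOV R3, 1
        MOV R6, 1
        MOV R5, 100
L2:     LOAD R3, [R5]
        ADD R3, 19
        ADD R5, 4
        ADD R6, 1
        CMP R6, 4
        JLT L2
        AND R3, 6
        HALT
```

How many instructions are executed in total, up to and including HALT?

after MOV R3, 1: R3=1
after MOV R6, 1: R6=1
after MOV R5, 100: R5=100
after LOAD R3, [R5]: R3=M[100]=24
after ADD R3, 19: R3=24+19=43
after ADD R5, 4: R5=100+4=104
after ADD R6, 1: R6=1+1=2
CMP R6, 4  (cmp 2,4)
JLT L2: taken
after LOAD R3, [R5]: R3=M[104]=30
after ADD R3, 19: R3=30+19=49
after ADD R5, 4: R5=104+4=108
after ADD R6, 1: R6=2+1=3
CMP R6, 4  (cmp 3,4)
JLT L2: taken
after LOAD R3, [R5]: R3=M[108]=16
after ADD R3, 19: R3=16+19=35
after ADD R5, 4: R5=108+4=112
after ADD R6, 1: R6=3+1=4
CMP R6, 4  (cmp 4,4)
JLT L2: not taken
after AND R3, 6: R3=35&6=2
halt.
Total executed instructions: 23.

23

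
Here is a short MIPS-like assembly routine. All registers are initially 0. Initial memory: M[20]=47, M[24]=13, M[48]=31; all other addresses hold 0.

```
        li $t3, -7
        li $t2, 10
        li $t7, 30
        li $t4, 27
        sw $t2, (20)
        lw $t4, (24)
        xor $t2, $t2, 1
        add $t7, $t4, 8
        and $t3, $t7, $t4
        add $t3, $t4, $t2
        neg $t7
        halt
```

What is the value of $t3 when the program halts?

24

$t3=-7
$t2=10
$t7=30
$t4=27
sw $t2, (20) → M[20]=10
$t4=M[24]=13
$t2=10^1=11
$t7=13+8=21
$t3=21&13=5
$t3=13+11=24
$t7=-(21)=-21
halt.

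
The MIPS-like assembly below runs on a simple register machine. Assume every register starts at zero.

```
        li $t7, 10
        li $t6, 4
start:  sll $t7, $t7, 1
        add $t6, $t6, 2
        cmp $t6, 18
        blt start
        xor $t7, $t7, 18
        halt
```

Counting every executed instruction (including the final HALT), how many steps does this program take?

$t7=10
$t6=4
$t7=10<<1=20
$t6=4+2=6
cmp $t6, 18  (cmp 6,18)
blt start: taken
$t7=20<<1=40
$t6=6+2=8
cmp $t6, 18  (cmp 8,18)
blt start: taken
$t7=40<<1=80
$t6=8+2=10
cmp $t6, 18  (cmp 10,18)
blt start: taken
$t7=80<<1=160
$t6=10+2=12
cmp $t6, 18  (cmp 12,18)
blt start: taken
$t7=160<<1=320
$t6=12+2=14
cmp $t6, 18  (cmp 14,18)
blt start: taken
$t7=320<<1=640
$t6=14+2=16
cmp $t6, 18  (cmp 16,18)
blt start: taken
$t7=640<<1=1280
$t6=16+2=18
cmp $t6, 18  (cmp 18,18)
blt start: not taken
$t7=1280^18=1298
halt.
Total executed instructions: 32.

32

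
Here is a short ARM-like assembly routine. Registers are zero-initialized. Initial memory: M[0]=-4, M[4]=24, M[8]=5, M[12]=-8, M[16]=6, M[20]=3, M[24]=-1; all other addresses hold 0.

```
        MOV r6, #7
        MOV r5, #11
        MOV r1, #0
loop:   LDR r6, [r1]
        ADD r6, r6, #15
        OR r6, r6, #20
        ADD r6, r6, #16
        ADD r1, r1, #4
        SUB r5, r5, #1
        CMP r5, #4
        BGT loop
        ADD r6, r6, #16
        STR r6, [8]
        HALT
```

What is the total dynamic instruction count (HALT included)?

r6=7
r5=11
r1=0
r6=M[0]=-4
r6=(-4)+15=11
r6=11|20=31
r6=31+16=47
r1=0+4=4
r5=11-1=10
CMP r5, #4  (cmp 10,4)
BGT loop: taken
r6=M[4]=24
r6=24+15=39
r6=39|20=55
r6=55+16=71
r1=4+4=8
r5=10-1=9
CMP r5, #4  (cmp 9,4)
BGT loop: taken
r6=M[8]=5
r6=5+15=20
r6=20|20=20
r6=20+16=36
r1=8+4=12
r5=9-1=8
CMP r5, #4  (cmp 8,4)
BGT loop: taken
r6=M[12]=-8
r6=(-8)+15=7
r6=7|20=23
r6=23+16=39
r1=12+4=16
r5=8-1=7
CMP r5, #4  (cmp 7,4)
BGT loop: taken
r6=M[16]=6
r6=6+15=21
r6=21|20=21
r6=21+16=37
r1=16+4=20
r5=7-1=6
CMP r5, #4  (cmp 6,4)
BGT loop: taken
r6=M[20]=3
r6=3+15=18
r6=18|20=22
r6=22+16=38
r1=20+4=24
r5=6-1=5
CMP r5, #4  (cmp 5,4)
BGT loop: taken
r6=M[24]=-1
r6=(-1)+15=14
r6=14|20=30
r6=30+16=46
r1=24+4=28
r5=5-1=4
CMP r5, #4  (cmp 4,4)
BGT loop: not taken
r6=46+16=62
STR r6, [8] → M[8]=62
halt.
Total executed instructions: 62.

62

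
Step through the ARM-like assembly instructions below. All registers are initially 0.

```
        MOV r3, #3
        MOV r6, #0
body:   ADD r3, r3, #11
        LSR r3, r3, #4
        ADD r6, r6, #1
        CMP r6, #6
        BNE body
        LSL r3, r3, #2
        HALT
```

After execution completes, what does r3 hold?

0

r3=3
r6=0
r3=3+11=14
r3=14>>4=0
r6=0+1=1
CMP r6, #6  (cmp 1,6)
BNE body: taken
r3=0+11=11
r3=11>>4=0
r6=1+1=2
CMP r6, #6  (cmp 2,6)
BNE body: taken
r3=0+11=11
r3=11>>4=0
r6=2+1=3
CMP r6, #6  (cmp 3,6)
BNE body: taken
r3=0+11=11
r3=11>>4=0
r6=3+1=4
CMP r6, #6  (cmp 4,6)
BNE body: taken
r3=0+11=11
r3=11>>4=0
r6=4+1=5
CMP r6, #6  (cmp 5,6)
BNE body: taken
r3=0+11=11
r3=11>>4=0
r6=5+1=6
CMP r6, #6  (cmp 6,6)
BNE body: not taken
r3=0<<2=0
halt.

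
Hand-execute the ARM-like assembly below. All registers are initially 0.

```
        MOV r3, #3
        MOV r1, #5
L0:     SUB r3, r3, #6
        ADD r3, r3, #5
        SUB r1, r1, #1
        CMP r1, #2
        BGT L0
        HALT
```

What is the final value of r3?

r3=3
r1=5
r3=3-6=-3
r3=(-3)+5=2
r1=5-1=4
CMP r1, #2  (cmp 4,2)
BGT L0: taken
r3=2-6=-4
r3=(-4)+5=1
r1=4-1=3
CMP r1, #2  (cmp 3,2)
BGT L0: taken
r3=1-6=-5
r3=(-5)+5=0
r1=3-1=2
CMP r1, #2  (cmp 2,2)
BGT L0: not taken
halt.

0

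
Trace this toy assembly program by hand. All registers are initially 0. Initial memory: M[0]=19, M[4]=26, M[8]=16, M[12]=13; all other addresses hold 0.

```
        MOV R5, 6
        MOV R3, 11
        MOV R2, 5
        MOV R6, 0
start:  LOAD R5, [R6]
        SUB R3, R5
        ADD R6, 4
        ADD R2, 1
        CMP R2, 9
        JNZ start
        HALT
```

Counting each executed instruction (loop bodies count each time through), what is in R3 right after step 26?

R5=6
R3=11
R2=5
R6=0
R5=M[0]=19
R3=11-19=-8
R6=0+4=4
R2=5+1=6
CMP R2, 9  (cmp 6,9)
JNZ start: taken
R5=M[4]=26
R3=(-8)-26=-34
R6=4+4=8
R2=6+1=7
CMP R2, 9  (cmp 7,9)
JNZ start: taken
R5=M[8]=16
R3=(-34)-16=-50
R6=8+4=12
R2=7+1=8
CMP R2, 9  (cmp 8,9)
JNZ start: taken
R5=M[12]=13
R3=(-50)-13=-63
R6=12+4=16
R2=8+1=9
After step 26: R3 = -63.

-63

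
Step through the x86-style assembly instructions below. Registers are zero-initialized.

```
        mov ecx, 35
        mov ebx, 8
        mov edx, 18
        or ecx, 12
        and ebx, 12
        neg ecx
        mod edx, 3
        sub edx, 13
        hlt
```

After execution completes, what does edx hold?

-13

mov ecx, 35 → ecx=35
mov ebx, 8 → ebx=8
mov edx, 18 → edx=18
or ecx, 12 → ecx=35|12=47
and ebx, 12 → ebx=8&12=8
neg ecx → ecx=-(47)=-47
mod edx, 3 → edx=18%3=0
sub edx, 13 → edx=0-13=-13
halt.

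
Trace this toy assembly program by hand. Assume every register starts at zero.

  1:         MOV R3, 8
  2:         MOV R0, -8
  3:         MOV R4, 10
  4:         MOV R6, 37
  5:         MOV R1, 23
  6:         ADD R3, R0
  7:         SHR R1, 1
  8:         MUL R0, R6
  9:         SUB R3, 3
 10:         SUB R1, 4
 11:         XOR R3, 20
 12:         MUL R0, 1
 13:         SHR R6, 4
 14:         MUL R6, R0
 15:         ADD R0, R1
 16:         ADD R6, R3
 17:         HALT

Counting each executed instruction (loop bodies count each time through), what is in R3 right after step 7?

R3=8
R0=-8
R4=10
R6=37
R1=23
R3=8+(-8)=0
R1=23>>1=11
After step 7: R3 = 0.

0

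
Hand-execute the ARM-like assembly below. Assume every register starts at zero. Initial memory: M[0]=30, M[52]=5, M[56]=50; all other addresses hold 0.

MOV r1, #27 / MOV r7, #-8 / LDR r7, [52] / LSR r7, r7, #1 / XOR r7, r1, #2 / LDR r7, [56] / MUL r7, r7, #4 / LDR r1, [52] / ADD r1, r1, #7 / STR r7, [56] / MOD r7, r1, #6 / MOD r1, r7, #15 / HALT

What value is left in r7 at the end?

0

MOV r1, #27 → r1=27
MOV r7, #-8 → r7=-8
LDR r7, [52] → r7=M[52]=5
LSR r7, r7, #1 → r7=5>>1=2
XOR r7, r1, #2 → r7=27^2=25
LDR r7, [56] → r7=M[56]=50
MUL r7, r7, #4 → r7=50*4=200
LDR r1, [52] → r1=M[52]=5
ADD r1, r1, #7 → r1=5+7=12
STR r7, [56] → M[56]=200
MOD r7, r1, #6 → r7=12%6=0
MOD r1, r7, #15 → r1=0%15=0
halt.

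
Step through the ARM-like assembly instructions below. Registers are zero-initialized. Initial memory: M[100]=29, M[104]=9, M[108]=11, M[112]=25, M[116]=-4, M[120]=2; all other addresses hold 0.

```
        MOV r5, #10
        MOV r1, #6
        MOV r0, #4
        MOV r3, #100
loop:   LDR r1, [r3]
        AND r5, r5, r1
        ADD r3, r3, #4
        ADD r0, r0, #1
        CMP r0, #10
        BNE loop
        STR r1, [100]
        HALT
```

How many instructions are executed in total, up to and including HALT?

after MOV r5, #10: r5=10
after MOV r1, #6: r1=6
after MOV r0, #4: r0=4
after MOV r3, #100: r3=100
after LDR r1, [r3]: r1=M[100]=29
after AND r5, r5, r1: r5=10&29=8
after ADD r3, r3, #4: r3=100+4=104
after ADD r0, r0, #1: r0=4+1=5
CMP r0, #10  (cmp 5,10)
BNE loop: taken
after LDR r1, [r3]: r1=M[104]=9
after AND r5, r5, r1: r5=8&9=8
after ADD r3, r3, #4: r3=104+4=108
after ADD r0, r0, #1: r0=5+1=6
CMP r0, #10  (cmp 6,10)
BNE loop: taken
after LDR r1, [r3]: r1=M[108]=11
after AND r5, r5, r1: r5=8&11=8
after ADD r3, r3, #4: r3=108+4=112
after ADD r0, r0, #1: r0=6+1=7
CMP r0, #10  (cmp 7,10)
BNE loop: taken
after LDR r1, [r3]: r1=M[112]=25
after AND r5, r5, r1: r5=8&25=8
after ADD r3, r3, #4: r3=112+4=116
after ADD r0, r0, #1: r0=7+1=8
CMP r0, #10  (cmp 8,10)
BNE loop: taken
after LDR r1, [r3]: r1=M[116]=-4
after AND r5, r5, r1: r5=8&(-4)=8
after ADD r3, r3, #4: r3=116+4=120
after ADD r0, r0, #1: r0=8+1=9
CMP r0, #10  (cmp 9,10)
BNE loop: taken
after LDR r1, [r3]: r1=M[120]=2
after AND r5, r5, r1: r5=8&2=0
after ADD r3, r3, #4: r3=120+4=124
after ADD r0, r0, #1: r0=9+1=10
CMP r0, #10  (cmp 10,10)
BNE loop: not taken
STR r1, [100] → M[100]=2
halt.
Total executed instructions: 42.

42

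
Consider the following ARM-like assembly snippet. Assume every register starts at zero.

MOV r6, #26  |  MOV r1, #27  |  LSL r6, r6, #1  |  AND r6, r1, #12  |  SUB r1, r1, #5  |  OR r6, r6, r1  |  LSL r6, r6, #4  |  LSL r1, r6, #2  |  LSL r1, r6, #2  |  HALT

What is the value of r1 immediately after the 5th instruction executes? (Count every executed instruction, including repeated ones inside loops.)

r6=26
r1=27
r6=26<<1=52
r6=27&12=8
r1=27-5=22
After step 5: r1 = 22.

22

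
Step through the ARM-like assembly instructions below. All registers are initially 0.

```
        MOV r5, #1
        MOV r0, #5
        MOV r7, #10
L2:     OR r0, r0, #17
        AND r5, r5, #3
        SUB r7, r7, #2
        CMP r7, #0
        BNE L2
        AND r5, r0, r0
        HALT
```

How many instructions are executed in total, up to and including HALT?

30

r5=1
r0=5
r7=10
r0=5|17=21
r5=1&3=1
r7=10-2=8
CMP r7, #0  (cmp 8,0)
BNE L2: taken
r0=21|17=21
r5=1&3=1
r7=8-2=6
CMP r7, #0  (cmp 6,0)
BNE L2: taken
r0=21|17=21
r5=1&3=1
r7=6-2=4
CMP r7, #0  (cmp 4,0)
BNE L2: taken
r0=21|17=21
r5=1&3=1
r7=4-2=2
CMP r7, #0  (cmp 2,0)
BNE L2: taken
r0=21|17=21
r5=1&3=1
r7=2-2=0
CMP r7, #0  (cmp 0,0)
BNE L2: not taken
r5=21&21=21
halt.
Total executed instructions: 30.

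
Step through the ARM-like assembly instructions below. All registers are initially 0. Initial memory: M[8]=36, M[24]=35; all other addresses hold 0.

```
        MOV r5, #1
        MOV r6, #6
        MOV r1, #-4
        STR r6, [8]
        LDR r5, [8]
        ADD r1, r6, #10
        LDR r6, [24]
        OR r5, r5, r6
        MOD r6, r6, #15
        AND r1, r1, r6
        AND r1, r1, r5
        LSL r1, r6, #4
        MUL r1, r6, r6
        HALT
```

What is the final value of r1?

r5=1
r6=6
r1=-4
STR r6, [8] → M[8]=6
r5=M[8]=6
r1=6+10=16
r6=M[24]=35
r5=6|35=39
r6=35%15=5
r1=16&5=0
r1=0&39=0
r1=5<<4=80
r1=5*5=25
halt.

25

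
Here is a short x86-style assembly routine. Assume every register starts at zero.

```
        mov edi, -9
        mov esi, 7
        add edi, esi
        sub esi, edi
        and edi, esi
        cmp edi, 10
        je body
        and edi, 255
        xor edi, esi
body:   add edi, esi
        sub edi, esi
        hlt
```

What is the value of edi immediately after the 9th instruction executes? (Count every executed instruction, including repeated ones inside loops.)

mov edi, -9 → edi=-9
mov esi, 7 → esi=7
add edi, esi → edi=(-9)+7=-2
sub esi, edi → esi=7-(-2)=9
and edi, esi → edi=(-2)&9=8
cmp edi, 10  (cmp 8,10)
je body: not taken
and edi, 255 → edi=8&255=8
xor edi, esi → edi=8^9=1
After step 9: edi = 1.

1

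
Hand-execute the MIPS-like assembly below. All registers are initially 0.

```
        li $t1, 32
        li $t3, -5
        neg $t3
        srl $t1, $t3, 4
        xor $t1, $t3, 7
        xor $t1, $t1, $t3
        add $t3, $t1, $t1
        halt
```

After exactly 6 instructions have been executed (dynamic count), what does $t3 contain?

5

after li $t1, 32: $t1=32
after li $t3, -5: $t3=-5
after neg $t3: $t3=-(-5)=5
after srl $t1, $t3, 4: $t1=5>>4=0
after xor $t1, $t3, 7: $t1=5^7=2
after xor $t1, $t1, $t3: $t1=2^5=7
After step 6: $t3 = 5.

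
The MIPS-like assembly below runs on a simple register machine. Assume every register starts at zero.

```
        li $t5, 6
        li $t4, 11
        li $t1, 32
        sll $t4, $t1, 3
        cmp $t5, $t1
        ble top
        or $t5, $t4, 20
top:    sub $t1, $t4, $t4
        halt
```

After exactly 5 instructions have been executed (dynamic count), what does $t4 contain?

$t5=6
$t4=11
$t1=32
$t4=32<<3=256
cmp $t5, $t1  (cmp 6,32)
After step 5: $t4 = 256.

256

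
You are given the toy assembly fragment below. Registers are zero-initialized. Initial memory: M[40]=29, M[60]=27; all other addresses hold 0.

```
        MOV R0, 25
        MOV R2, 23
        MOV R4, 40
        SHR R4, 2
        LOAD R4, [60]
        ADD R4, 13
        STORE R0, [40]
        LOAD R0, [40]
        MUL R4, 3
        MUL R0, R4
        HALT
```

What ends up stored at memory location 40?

MOV R0, 25 → R0=25
MOV R2, 23 → R2=23
MOV R4, 40 → R4=40
SHR R4, 2 → R4=40>>2=10
LOAD R4, [60] → R4=M[60]=27
ADD R4, 13 → R4=27+13=40
STORE R0, [40] → M[40]=25
LOAD R0, [40] → R0=M[40]=25
MUL R4, 3 → R4=40*3=120
MUL R0, R4 → R0=25*120=3000
halt.

25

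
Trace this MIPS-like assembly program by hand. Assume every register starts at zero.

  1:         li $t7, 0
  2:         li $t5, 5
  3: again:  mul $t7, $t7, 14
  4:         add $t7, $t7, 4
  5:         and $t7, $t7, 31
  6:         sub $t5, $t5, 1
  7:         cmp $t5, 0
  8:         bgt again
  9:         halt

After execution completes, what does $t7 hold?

$t7=0
$t5=5
$t7=0*14=0
$t7=0+4=4
$t7=4&31=4
$t5=5-1=4
cmp $t5, 0  (cmp 4,0)
bgt again: taken
$t7=4*14=56
$t7=56+4=60
$t7=60&31=28
$t5=4-1=3
cmp $t5, 0  (cmp 3,0)
bgt again: taken
$t7=28*14=392
$t7=392+4=396
$t7=396&31=12
$t5=3-1=2
cmp $t5, 0  (cmp 2,0)
bgt again: taken
$t7=12*14=168
$t7=168+4=172
$t7=172&31=12
$t5=2-1=1
cmp $t5, 0  (cmp 1,0)
bgt again: taken
$t7=12*14=168
$t7=168+4=172
$t7=172&31=12
$t5=1-1=0
cmp $t5, 0  (cmp 0,0)
bgt again: not taken
halt.

12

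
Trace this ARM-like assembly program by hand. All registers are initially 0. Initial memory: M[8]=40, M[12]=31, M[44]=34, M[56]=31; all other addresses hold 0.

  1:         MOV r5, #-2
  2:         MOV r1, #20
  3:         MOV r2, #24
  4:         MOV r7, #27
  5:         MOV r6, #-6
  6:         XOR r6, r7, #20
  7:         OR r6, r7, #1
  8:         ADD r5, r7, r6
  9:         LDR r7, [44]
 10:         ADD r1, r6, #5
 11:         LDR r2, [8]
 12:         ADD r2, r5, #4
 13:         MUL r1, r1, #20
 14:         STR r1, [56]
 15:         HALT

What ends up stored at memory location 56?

r5=-2
r1=20
r2=24
r7=27
r6=-6
r6=27^20=15
r6=27|1=27
r5=27+27=54
r7=M[44]=34
r1=27+5=32
r2=M[8]=40
r2=54+4=58
r1=32*20=640
STR r1, [56] → M[56]=640
halt.

640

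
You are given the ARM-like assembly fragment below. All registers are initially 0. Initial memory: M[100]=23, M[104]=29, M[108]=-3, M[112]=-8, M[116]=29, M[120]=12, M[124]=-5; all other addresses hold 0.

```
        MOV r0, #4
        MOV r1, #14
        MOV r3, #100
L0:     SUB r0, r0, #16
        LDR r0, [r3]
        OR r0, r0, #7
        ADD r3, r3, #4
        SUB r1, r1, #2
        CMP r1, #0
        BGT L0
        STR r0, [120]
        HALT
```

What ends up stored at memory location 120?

-1

after MOV r0, #4: r0=4
after MOV r1, #14: r1=14
after MOV r3, #100: r3=100
after SUB r0, r0, #16: r0=4-16=-12
after LDR r0, [r3]: r0=M[100]=23
after OR r0, r0, #7: r0=23|7=23
after ADD r3, r3, #4: r3=100+4=104
after SUB r1, r1, #2: r1=14-2=12
CMP r1, #0  (cmp 12,0)
BGT L0: taken
after SUB r0, r0, #16: r0=23-16=7
after LDR r0, [r3]: r0=M[104]=29
after OR r0, r0, #7: r0=29|7=31
after ADD r3, r3, #4: r3=104+4=108
after SUB r1, r1, #2: r1=12-2=10
CMP r1, #0  (cmp 10,0)
BGT L0: taken
after SUB r0, r0, #16: r0=31-16=15
after LDR r0, [r3]: r0=M[108]=-3
after OR r0, r0, #7: r0=(-3)|7=-1
after ADD r3, r3, #4: r3=108+4=112
after SUB r1, r1, #2: r1=10-2=8
CMP r1, #0  (cmp 8,0)
BGT L0: taken
after SUB r0, r0, #16: r0=(-1)-16=-17
after LDR r0, [r3]: r0=M[112]=-8
after OR r0, r0, #7: r0=(-8)|7=-1
after ADD r3, r3, #4: r3=112+4=116
after SUB r1, r1, #2: r1=8-2=6
CMP r1, #0  (cmp 6,0)
BGT L0: taken
after SUB r0, r0, #16: r0=(-1)-16=-17
after LDR r0, [r3]: r0=M[116]=29
after OR r0, r0, #7: r0=29|7=31
after ADD r3, r3, #4: r3=116+4=120
after SUB r1, r1, #2: r1=6-2=4
CMP r1, #0  (cmp 4,0)
BGT L0: taken
after SUB r0, r0, #16: r0=31-16=15
after LDR r0, [r3]: r0=M[120]=12
after OR r0, r0, #7: r0=12|7=15
after ADD r3, r3, #4: r3=120+4=124
after SUB r1, r1, #2: r1=4-2=2
CMP r1, #0  (cmp 2,0)
BGT L0: taken
after SUB r0, r0, #16: r0=15-16=-1
after LDR r0, [r3]: r0=M[124]=-5
after OR r0, r0, #7: r0=(-5)|7=-1
after ADD r3, r3, #4: r3=124+4=128
after SUB r1, r1, #2: r1=2-2=0
CMP r1, #0  (cmp 0,0)
BGT L0: not taken
STR r0, [120] → M[120]=-1
halt.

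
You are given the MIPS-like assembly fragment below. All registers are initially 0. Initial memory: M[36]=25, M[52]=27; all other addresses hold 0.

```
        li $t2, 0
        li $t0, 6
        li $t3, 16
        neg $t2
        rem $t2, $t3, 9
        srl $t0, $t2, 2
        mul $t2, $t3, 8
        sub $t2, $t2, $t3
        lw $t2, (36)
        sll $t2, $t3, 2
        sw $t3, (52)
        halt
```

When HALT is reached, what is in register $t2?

li $t2, 0 → $t2=0
li $t0, 6 → $t0=6
li $t3, 16 → $t3=16
neg $t2 → $t2=-(0)=0
rem $t2, $t3, 9 → $t2=16%9=7
srl $t0, $t2, 2 → $t0=7>>2=1
mul $t2, $t3, 8 → $t2=16*8=128
sub $t2, $t2, $t3 → $t2=128-16=112
lw $t2, (36) → $t2=M[36]=25
sll $t2, $t3, 2 → $t2=16<<2=64
sw $t3, (52) → M[52]=16
halt.

64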